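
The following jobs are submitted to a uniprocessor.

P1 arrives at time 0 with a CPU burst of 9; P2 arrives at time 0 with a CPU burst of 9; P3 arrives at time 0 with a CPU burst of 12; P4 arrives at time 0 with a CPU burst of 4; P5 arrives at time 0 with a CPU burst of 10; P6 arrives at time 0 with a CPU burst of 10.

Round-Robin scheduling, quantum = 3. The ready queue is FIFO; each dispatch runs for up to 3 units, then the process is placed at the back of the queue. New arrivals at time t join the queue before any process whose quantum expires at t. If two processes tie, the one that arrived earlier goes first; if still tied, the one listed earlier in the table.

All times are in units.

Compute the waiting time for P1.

28

Schedule: | P1 0-3 | P2 3-6 | P3 6-9 | P4 9-12 | P5 12-15 | P6 15-18 | P1 18-21 | P2 21-24 | P3 24-27 | P4 27-28 | P5 28-31 | P6 31-34 | P1 34-37 | P2 37-40 | P3 40-43 | P5 43-46 | P6 46-49 | P3 49-52 | P5 52-53 | P6 53-54 |
Completion: P1=37  P2=40  P3=52  P4=28  P5=53  P6=54
Waiting(P1) = turnaround − burst = 37 − 9 = 28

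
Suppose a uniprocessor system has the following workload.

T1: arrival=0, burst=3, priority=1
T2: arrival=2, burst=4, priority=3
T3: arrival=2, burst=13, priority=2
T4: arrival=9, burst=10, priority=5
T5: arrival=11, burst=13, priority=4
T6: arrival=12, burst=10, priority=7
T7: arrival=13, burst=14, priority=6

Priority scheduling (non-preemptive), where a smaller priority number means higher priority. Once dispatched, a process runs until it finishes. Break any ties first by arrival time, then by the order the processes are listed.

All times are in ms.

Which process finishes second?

Gantt: | T1 0-3 | T3 3-16 | T2 16-20 | T5 20-33 | T4 33-43 | T7 43-57 | T6 57-67 |
Completion: T1=3  T2=20  T3=16  T4=43  T5=33  T6=67  T7=57
Finish order: T1 → T3 → T2 → T5 → T4 → T7 → T6

T3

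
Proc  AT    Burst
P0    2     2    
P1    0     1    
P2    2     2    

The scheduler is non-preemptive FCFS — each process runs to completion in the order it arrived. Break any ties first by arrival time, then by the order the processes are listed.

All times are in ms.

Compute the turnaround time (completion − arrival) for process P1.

Timeline: | P1 0-1 | idle 1-2 | P0 2-4 | P2 4-6 |
Completion: P0=4  P1=1  P2=6
Turnaround (C−A): P0=2  P1=1  P2=4
Turnaround(P1) = completion − arrival = 1 − 0 = 1

1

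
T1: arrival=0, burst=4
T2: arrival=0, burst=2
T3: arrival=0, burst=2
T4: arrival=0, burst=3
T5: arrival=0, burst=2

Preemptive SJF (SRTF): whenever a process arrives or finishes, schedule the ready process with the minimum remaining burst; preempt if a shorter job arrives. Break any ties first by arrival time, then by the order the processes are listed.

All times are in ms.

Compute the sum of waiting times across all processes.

21

Schedule: | T2 0-2 | T3 2-4 | T5 4-6 | T4 6-9 | T1 9-13 |
Completion: T1=13  T2=2  T3=4  T4=9  T5=6
Waiting = turnaround − burst: T1=9, T2=0, T3=2, T4=6, T5=4
Total waiting = 9 + 0 + 2 + 6 + 4 = 21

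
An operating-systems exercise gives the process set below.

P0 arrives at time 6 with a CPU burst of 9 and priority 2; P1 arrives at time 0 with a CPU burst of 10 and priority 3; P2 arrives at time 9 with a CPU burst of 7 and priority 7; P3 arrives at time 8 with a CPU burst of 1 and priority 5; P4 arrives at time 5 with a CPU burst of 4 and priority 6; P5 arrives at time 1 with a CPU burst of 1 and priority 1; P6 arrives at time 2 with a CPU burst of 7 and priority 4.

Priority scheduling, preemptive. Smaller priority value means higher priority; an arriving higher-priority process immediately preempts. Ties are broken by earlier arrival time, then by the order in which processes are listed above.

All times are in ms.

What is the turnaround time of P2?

30

Gantt: | P1 0-1 | P5 1-2 | P1 2-6 | P0 6-15 | P1 15-20 | P6 20-27 | P3 27-28 | P4 28-32 | P2 32-39 |
Completion: P0=15  P1=20  P2=39  P3=28  P4=32  P5=2  P6=27
Turnaround (C−A): P0=9  P1=20  P2=30  P3=20  P4=27  P5=1  P6=25
Turnaround(P2) = completion − arrival = 39 − 9 = 30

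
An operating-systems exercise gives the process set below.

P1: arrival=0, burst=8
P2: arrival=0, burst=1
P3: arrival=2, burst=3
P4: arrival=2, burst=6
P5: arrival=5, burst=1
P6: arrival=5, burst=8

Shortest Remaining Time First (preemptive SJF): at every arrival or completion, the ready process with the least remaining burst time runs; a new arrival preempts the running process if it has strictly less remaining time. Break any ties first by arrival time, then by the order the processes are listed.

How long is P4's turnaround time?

Timeline: | P2 0-1 | P1 1-2 | P3 2-5 | P5 5-6 | P4 6-12 | P1 12-19 | P6 19-27 |
Completion: P1=19  P2=1  P3=5  P4=12  P5=6  P6=27
Turnaround (C−A): P1=19  P2=1  P3=3  P4=10  P5=1  P6=22
Turnaround(P4) = completion − arrival = 12 − 2 = 10

10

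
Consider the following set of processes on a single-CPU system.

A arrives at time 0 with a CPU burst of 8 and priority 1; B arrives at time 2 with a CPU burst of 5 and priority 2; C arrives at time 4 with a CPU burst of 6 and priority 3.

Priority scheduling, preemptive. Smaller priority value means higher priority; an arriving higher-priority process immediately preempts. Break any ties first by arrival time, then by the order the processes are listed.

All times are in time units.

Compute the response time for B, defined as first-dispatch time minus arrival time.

6

Timeline: | A 0-8 | B 8-13 | C 13-19 |
Completion: A=8  B=13  C=19
Turnaround (C−A): A=8  B=11  C=15
Response(B) = first start − arrival = 8 − 2 = 6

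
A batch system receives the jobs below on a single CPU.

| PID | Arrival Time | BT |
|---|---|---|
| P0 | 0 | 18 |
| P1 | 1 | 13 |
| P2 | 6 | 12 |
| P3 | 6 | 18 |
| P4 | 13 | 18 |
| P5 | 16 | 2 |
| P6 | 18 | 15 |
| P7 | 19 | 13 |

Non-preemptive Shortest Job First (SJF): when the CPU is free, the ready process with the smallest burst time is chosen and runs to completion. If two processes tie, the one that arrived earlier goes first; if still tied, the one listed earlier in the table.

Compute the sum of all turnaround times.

367

Gantt: | P0 0-18 | P5 18-20 | P2 20-32 | P1 32-45 | P7 45-58 | P6 58-73 | P3 73-91 | P4 91-109 |
Completion: P0=18  P1=45  P2=32  P3=91  P4=109  P5=20  P6=73  P7=58
Turnaround (C−A): P0=18  P1=44  P2=26  P3=85  P4=96  P5=4  P6=55  P7=39
Turnaround = completion − arrival: P0=18, P1=44, P2=26, P3=85, P4=96, P5=4, P6=55, P7=39
Total turnaround = 18 + 44 + 26 + 85 + 96 + 4 + 55 + 39 = 367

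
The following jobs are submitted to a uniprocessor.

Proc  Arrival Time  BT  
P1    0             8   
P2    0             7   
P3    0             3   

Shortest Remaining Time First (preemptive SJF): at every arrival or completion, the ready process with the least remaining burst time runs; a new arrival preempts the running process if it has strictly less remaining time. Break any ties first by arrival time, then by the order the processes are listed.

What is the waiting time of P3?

0

Gantt: | P3 0-3 | P2 3-10 | P1 10-18 |
Completion: P1=18  P2=10  P3=3
Turnaround (C−A): P1=18  P2=10  P3=3
Waiting(P3) = turnaround − burst = 3 − 3 = 0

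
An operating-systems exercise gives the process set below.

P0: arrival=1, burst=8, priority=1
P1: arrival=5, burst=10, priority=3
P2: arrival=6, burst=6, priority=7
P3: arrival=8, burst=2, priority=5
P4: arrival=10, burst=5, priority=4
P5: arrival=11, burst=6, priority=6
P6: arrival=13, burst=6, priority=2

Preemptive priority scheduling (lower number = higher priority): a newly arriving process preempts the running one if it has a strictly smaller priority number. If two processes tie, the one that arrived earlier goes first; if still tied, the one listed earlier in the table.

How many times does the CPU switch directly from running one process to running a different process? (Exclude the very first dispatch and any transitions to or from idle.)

Timeline: | idle 0-1 | P0 1-9 | P1 9-13 | P6 13-19 | P1 19-25 | P4 25-30 | P3 30-32 | P5 32-38 | P2 38-44 |
Completion: P0=9  P1=25  P2=44  P3=32  P4=30  P5=38  P6=19

7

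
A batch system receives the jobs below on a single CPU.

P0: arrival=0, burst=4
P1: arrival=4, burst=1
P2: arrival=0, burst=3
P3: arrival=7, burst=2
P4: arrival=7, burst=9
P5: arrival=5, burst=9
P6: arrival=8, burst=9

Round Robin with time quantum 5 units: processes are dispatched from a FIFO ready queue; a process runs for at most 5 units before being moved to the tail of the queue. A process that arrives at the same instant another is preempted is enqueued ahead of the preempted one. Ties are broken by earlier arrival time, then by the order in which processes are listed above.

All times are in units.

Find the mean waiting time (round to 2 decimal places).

9.29

Timeline: | P0 0-4 | P2 4-7 | P1 7-8 | P5 8-13 | P3 13-15 | P4 15-20 | P6 20-25 | P5 25-29 | P4 29-33 | P6 33-37 |
Completion: P0=4  P1=8  P2=7  P3=15  P4=33  P5=29  P6=37
Waiting times: P0=0, P1=3, P2=4, P3=6, P4=17, P5=15, P6=20
Average waiting = (0+3+4+6+17+15+20) / 7 = 65/7 = 9.29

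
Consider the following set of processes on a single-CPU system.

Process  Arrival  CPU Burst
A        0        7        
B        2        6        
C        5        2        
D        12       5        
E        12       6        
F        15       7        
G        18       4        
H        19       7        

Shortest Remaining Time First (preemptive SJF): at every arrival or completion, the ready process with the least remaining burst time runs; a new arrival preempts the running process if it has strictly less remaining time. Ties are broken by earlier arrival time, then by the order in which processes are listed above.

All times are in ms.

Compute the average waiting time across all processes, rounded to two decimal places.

7.38

Timeline: | A 0-7 | C 7-9 | B 9-15 | D 15-20 | G 20-24 | E 24-30 | F 30-37 | H 37-44 |
Completion: A=7  B=15  C=9  D=20  E=30  F=37  G=24  H=44
Turnaround (C−A): A=7  B=13  C=4  D=8  E=18  F=22  G=6  H=25
Waiting times: A=0, B=7, C=2, D=3, E=12, F=15, G=2, H=18
Average waiting = (0+7+2+3+12+15+2+18) / 8 = 59/8 = 7.38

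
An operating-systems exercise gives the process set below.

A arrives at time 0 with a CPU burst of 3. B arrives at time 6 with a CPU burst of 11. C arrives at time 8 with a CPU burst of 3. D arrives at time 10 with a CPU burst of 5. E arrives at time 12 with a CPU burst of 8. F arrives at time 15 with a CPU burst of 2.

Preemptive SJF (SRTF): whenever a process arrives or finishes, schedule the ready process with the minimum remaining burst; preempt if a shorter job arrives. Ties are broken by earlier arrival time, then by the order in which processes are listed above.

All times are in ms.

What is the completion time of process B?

Timeline: | A 0-3 | idle 3-6 | B 6-8 | C 8-11 | D 11-16 | F 16-18 | E 18-26 | B 26-35 |
Completion: A=3  B=35  C=11  D=16  E=26  F=18
Turnaround (C−A): A=3  B=29  C=3  D=6  E=14  F=3

35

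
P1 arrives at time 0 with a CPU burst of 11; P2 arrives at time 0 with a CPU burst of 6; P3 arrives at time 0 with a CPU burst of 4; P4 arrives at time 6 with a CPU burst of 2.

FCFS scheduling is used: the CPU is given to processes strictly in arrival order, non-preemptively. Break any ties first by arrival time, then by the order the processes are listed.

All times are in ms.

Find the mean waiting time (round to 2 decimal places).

10.75

Schedule: | P1 0-11 | P2 11-17 | P3 17-21 | P4 21-23 |
Completion: P1=11  P2=17  P3=21  P4=23
Waiting times: P1=0, P2=11, P3=17, P4=15
Average waiting = (0+11+17+15) / 4 = 43/4 = 10.75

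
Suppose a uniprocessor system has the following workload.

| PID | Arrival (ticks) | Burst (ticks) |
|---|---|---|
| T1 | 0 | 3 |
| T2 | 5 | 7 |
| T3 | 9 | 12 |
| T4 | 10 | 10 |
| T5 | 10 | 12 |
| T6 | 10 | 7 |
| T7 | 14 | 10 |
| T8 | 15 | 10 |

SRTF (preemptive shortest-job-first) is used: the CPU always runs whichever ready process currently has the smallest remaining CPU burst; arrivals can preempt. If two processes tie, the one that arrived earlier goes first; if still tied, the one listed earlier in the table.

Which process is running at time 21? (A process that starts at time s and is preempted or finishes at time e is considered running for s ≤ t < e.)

Schedule: | T1 0-3 | idle 3-5 | T2 5-12 | T6 12-19 | T4 19-29 | T7 29-39 | T8 39-49 | T3 49-61 | T5 61-73 |
Completion: T1=3  T2=12  T3=61  T4=29  T5=73  T6=19  T7=39  T8=49

T4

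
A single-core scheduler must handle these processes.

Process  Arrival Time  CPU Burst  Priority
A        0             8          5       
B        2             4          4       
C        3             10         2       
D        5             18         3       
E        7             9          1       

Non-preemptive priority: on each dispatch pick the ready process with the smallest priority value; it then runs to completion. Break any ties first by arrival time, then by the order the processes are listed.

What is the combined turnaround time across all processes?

129

Gantt: | A 0-8 | E 8-17 | C 17-27 | D 27-45 | B 45-49 |
Completion: A=8  B=49  C=27  D=45  E=17
Turnaround (C−A): A=8  B=47  C=24  D=40  E=10
Turnaround = completion − arrival: A=8, B=47, C=24, D=40, E=10
Total turnaround = 8 + 47 + 24 + 40 + 10 = 129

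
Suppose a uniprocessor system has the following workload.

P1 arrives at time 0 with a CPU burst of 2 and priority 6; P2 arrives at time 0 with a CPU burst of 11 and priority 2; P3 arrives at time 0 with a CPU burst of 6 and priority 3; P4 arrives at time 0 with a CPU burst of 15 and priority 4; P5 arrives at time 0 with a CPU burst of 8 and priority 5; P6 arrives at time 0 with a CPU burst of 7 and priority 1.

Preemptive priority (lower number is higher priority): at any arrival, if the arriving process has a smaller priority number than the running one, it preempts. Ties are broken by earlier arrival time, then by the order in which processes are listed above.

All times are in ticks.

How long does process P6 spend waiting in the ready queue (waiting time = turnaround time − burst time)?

Schedule: | P6 0-7 | P2 7-18 | P3 18-24 | P4 24-39 | P5 39-47 | P1 47-49 |
Completion: P1=49  P2=18  P3=24  P4=39  P5=47  P6=7
Waiting(P6) = turnaround − burst = 7 − 7 = 0

0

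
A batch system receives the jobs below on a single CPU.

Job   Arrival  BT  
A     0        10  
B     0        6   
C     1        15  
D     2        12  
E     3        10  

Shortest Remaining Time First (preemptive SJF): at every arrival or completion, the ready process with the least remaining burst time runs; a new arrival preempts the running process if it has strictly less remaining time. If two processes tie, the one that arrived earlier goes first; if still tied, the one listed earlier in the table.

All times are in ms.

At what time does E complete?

26

Gantt: | B 0-6 | A 6-16 | E 16-26 | D 26-38 | C 38-53 |
Completion: A=16  B=6  C=53  D=38  E=26
Turnaround (C−A): A=16  B=6  C=52  D=36  E=23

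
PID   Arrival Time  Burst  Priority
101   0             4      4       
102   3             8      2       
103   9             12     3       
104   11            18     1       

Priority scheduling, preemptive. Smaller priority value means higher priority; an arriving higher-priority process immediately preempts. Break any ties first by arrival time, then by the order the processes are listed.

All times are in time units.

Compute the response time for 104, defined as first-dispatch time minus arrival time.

Gantt: | 101 0-3 | 102 3-11 | 104 11-29 | 103 29-41 | 101 41-42 |
Completion: 101=42  102=11  103=41  104=29
Response(104) = first start − arrival = 11 − 11 = 0

0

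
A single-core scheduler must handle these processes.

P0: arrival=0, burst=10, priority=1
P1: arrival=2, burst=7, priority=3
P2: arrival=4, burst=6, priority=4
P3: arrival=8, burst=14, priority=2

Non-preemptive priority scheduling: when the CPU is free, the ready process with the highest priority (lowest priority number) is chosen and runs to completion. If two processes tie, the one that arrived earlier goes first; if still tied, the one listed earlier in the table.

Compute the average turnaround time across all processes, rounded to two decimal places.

Gantt: | P0 0-10 | P3 10-24 | P1 24-31 | P2 31-37 |
Completion: P0=10  P1=31  P2=37  P3=24
Turnaround (C−A): P0=10  P1=29  P2=33  P3=16
Turnaround times: P0=10, P1=29, P2=33, P3=16
Average turnaround = (10+29+33+16) / 4 = 88/4 = 22.00

22.00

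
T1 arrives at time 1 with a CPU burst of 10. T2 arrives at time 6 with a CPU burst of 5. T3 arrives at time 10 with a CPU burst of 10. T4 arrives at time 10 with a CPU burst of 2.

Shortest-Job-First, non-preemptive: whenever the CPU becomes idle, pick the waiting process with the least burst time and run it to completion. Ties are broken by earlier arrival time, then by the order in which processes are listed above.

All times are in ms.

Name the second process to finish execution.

T4

Schedule: | idle 0-1 | T1 1-11 | T4 11-13 | T2 13-18 | T3 18-28 |
Completion: T1=11  T2=18  T3=28  T4=13
Finish order: T1 → T4 → T2 → T3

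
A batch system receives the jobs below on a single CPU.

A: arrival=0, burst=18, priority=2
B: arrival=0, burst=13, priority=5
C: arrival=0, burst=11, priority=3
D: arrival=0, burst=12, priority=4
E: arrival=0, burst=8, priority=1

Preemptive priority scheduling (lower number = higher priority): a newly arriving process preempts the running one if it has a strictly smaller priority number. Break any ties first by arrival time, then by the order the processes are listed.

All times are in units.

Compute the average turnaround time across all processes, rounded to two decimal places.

36.40

Gantt: | E 0-8 | A 8-26 | C 26-37 | D 37-49 | B 49-62 |
Completion: A=26  B=62  C=37  D=49  E=8
Turnaround times: A=26, B=62, C=37, D=49, E=8
Average turnaround = (26+62+37+49+8) / 5 = 182/5 = 36.40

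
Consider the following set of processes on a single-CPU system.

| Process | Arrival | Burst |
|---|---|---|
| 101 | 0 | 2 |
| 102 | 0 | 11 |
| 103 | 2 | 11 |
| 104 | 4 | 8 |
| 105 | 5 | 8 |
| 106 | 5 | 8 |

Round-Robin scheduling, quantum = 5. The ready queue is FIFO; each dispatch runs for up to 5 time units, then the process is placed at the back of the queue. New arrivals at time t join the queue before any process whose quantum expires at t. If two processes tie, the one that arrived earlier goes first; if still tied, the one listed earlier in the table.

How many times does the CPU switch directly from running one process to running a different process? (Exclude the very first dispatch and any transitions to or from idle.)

12

Schedule: | 101 0-2 | 102 2-7 | 103 7-12 | 104 12-17 | 105 17-22 | 106 22-27 | 102 27-32 | 103 32-37 | 104 37-40 | 105 40-43 | 106 43-46 | 102 46-47 | 103 47-48 |
Completion: 101=2  102=47  103=48  104=40  105=43  106=46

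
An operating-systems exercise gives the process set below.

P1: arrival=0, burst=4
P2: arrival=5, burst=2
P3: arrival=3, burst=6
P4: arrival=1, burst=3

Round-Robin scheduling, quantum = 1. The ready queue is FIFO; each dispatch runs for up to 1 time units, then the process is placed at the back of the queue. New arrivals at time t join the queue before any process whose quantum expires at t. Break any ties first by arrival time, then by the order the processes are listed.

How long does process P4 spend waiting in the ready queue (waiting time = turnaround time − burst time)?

3

Schedule: | P1 0-1 | P4 1-2 | P1 2-3 | P4 3-4 | P3 4-5 | P1 5-6 | P4 6-7 | P2 7-8 | P3 8-9 | P1 9-10 | P2 10-11 | P3 11-15 |
Completion: P1=10  P2=11  P3=15  P4=7
Turnaround (C−A): P1=10  P2=6  P3=12  P4=6
Waiting(P4) = turnaround − burst = 6 − 3 = 3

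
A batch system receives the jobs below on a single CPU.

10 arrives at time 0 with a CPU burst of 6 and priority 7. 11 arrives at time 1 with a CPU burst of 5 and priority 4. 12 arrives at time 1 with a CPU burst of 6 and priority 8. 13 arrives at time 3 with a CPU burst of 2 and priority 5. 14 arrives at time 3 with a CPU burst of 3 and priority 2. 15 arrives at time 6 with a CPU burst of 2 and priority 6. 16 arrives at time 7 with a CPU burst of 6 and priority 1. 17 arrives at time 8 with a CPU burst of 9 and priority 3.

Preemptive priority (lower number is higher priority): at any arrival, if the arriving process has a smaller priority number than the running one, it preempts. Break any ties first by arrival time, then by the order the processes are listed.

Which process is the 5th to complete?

Gantt: | 10 0-1 | 11 1-3 | 14 3-6 | 11 6-7 | 16 7-13 | 17 13-22 | 11 22-24 | 13 24-26 | 15 26-28 | 10 28-33 | 12 33-39 |
Completion: 10=33  11=24  12=39  13=26  14=6  15=28  16=13  17=22
Finish order: 14 → 16 → 17 → 11 → 13 → 15 → 10 → 12

13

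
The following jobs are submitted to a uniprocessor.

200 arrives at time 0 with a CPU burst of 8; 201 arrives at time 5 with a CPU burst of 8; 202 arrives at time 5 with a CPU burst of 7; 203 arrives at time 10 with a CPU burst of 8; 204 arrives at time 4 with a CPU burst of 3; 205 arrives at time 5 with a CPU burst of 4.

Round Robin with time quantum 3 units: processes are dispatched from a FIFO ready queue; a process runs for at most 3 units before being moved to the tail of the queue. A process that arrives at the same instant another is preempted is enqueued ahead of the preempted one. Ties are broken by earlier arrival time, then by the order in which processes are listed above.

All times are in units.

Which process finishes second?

200

Gantt: | 200 0-6 | 204 6-9 | 201 9-12 | 202 12-15 | 205 15-18 | 200 18-20 | 203 20-23 | 201 23-26 | 202 26-29 | 205 29-30 | 203 30-33 | 201 33-35 | 202 35-36 | 203 36-38 |
Completion: 200=20  201=35  202=36  203=38  204=9  205=30
Turnaround (C−A): 200=20  201=30  202=31  203=28  204=5  205=25
Finish order: 204 → 200 → 205 → 201 → 202 → 203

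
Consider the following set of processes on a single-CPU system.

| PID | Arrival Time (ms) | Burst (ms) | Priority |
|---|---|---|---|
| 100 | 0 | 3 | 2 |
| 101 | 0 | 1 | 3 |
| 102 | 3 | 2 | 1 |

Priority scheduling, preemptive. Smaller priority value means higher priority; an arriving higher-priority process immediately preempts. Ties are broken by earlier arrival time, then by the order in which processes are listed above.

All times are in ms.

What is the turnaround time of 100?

3

Timeline: | 100 0-3 | 102 3-5 | 101 5-6 |
Completion: 100=3  101=6  102=5
Turnaround (C−A): 100=3  101=6  102=2
Turnaround(100) = completion − arrival = 3 − 0 = 3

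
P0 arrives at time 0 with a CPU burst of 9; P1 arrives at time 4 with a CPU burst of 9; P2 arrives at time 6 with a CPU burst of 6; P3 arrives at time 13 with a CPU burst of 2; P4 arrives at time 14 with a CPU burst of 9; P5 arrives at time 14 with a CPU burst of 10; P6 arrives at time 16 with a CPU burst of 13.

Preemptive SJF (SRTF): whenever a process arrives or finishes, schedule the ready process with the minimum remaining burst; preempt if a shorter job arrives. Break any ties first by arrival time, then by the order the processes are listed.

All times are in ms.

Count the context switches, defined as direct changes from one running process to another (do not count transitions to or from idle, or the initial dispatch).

6

Gantt: | P0 0-9 | P2 9-15 | P3 15-17 | P1 17-26 | P4 26-35 | P5 35-45 | P6 45-58 |
Completion: P0=9  P1=26  P2=15  P3=17  P4=35  P5=45  P6=58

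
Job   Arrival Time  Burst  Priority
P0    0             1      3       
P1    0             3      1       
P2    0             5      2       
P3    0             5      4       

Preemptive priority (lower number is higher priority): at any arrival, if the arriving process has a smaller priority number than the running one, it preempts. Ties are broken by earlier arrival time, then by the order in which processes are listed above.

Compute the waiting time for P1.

0

Gantt: | P1 0-3 | P2 3-8 | P0 8-9 | P3 9-14 |
Completion: P0=9  P1=3  P2=8  P3=14
Turnaround (C−A): P0=9  P1=3  P2=8  P3=14
Waiting(P1) = turnaround − burst = 3 − 3 = 0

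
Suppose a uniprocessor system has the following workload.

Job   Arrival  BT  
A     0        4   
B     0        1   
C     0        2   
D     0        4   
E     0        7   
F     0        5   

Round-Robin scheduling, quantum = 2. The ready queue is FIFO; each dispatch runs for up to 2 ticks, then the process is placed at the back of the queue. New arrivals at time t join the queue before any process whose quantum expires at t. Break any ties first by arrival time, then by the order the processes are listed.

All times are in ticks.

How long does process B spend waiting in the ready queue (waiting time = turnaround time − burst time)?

2

Gantt: | A 0-2 | B 2-3 | C 3-5 | D 5-7 | E 7-9 | F 9-11 | A 11-13 | D 13-15 | E 15-17 | F 17-19 | E 19-21 | F 21-22 | E 22-23 |
Completion: A=13  B=3  C=5  D=15  E=23  F=22
Turnaround (C−A): A=13  B=3  C=5  D=15  E=23  F=22
Waiting(B) = turnaround − burst = 3 − 1 = 2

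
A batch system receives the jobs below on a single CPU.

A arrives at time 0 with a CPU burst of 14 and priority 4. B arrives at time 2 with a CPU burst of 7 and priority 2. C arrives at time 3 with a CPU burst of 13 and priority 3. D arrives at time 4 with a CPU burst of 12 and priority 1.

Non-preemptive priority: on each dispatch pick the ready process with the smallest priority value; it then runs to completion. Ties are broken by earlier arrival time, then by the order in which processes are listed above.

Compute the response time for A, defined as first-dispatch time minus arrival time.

Schedule: | A 0-14 | D 14-26 | B 26-33 | C 33-46 |
Completion: A=14  B=33  C=46  D=26
Response(A) = first start − arrival = 0 − 0 = 0

0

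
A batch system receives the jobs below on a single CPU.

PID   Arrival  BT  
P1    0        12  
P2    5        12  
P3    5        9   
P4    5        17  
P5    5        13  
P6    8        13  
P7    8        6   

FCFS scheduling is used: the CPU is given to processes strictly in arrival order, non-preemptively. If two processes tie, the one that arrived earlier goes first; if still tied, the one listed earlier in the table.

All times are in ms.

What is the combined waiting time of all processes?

Schedule: | P1 0-12 | P2 12-24 | P3 24-33 | P4 33-50 | P5 50-63 | P6 63-76 | P7 76-82 |
Completion: P1=12  P2=24  P3=33  P4=50  P5=63  P6=76  P7=82
Turnaround (C−A): P1=12  P2=19  P3=28  P4=45  P5=58  P6=68  P7=74
Waiting = turnaround − burst: P1=0, P2=7, P3=19, P4=28, P5=45, P6=55, P7=68
Total waiting = 0 + 7 + 19 + 28 + 45 + 55 + 68 = 222

222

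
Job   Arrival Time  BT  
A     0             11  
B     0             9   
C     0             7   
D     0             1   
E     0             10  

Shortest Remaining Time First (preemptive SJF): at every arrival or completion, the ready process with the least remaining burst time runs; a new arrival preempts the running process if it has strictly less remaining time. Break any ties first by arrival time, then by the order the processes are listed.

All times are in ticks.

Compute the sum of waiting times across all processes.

53

Gantt: | D 0-1 | C 1-8 | B 8-17 | E 17-27 | A 27-38 |
Completion: A=38  B=17  C=8  D=1  E=27
Turnaround (C−A): A=38  B=17  C=8  D=1  E=27
Waiting = turnaround − burst: A=27, B=8, C=1, D=0, E=17
Total waiting = 27 + 8 + 1 + 0 + 17 = 53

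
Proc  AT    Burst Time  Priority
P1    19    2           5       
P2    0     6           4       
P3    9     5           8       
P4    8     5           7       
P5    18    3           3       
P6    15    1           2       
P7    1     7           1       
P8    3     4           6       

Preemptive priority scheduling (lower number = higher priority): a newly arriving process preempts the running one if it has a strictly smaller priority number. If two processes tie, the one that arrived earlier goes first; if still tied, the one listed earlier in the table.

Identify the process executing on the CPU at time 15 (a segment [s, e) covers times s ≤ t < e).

P6

Gantt: | P2 0-1 | P7 1-8 | P2 8-13 | P8 13-15 | P6 15-16 | P8 16-18 | P5 18-21 | P1 21-23 | P4 23-28 | P3 28-33 |
Completion: P1=23  P2=13  P3=33  P4=28  P5=21  P6=16  P7=8  P8=18
Turnaround (C−A): P1=4  P2=13  P3=24  P4=20  P5=3  P6=1  P7=7  P8=15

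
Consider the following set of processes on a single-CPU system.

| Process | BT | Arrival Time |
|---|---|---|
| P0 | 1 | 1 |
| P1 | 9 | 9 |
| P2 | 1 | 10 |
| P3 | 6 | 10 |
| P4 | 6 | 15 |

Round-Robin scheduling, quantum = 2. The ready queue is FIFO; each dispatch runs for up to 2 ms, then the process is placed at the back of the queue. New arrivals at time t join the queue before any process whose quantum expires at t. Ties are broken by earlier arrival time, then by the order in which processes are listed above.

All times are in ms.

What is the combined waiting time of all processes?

31

Gantt: | idle 0-1 | P0 1-2 | idle 2-9 | P1 9-11 | P2 11-12 | P3 12-14 | P1 14-16 | P3 16-18 | P4 18-20 | P1 20-22 | P3 22-24 | P4 24-26 | P1 26-28 | P4 28-30 | P1 30-31 |
Completion: P0=2  P1=31  P2=12  P3=24  P4=30
Turnaround (C−A): P0=1  P1=22  P2=2  P3=14  P4=15
Waiting = turnaround − burst: P0=0, P1=13, P2=1, P3=8, P4=9
Total waiting = 0 + 13 + 1 + 8 + 9 = 31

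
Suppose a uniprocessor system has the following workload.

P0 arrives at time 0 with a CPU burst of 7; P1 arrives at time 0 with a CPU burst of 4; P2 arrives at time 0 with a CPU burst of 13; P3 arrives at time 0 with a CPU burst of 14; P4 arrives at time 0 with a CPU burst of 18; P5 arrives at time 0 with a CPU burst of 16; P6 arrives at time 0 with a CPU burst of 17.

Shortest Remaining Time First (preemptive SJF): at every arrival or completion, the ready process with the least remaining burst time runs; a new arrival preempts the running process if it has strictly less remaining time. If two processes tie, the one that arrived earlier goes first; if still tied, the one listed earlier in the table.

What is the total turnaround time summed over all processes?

Timeline: | P1 0-4 | P0 4-11 | P2 11-24 | P3 24-38 | P5 38-54 | P6 54-71 | P4 71-89 |
Completion: P0=11  P1=4  P2=24  P3=38  P4=89  P5=54  P6=71
Turnaround (C−A): P0=11  P1=4  P2=24  P3=38  P4=89  P5=54  P6=71
Turnaround = completion − arrival: P0=11, P1=4, P2=24, P3=38, P4=89, P5=54, P6=71
Total turnaround = 11 + 4 + 24 + 38 + 89 + 54 + 71 = 291

291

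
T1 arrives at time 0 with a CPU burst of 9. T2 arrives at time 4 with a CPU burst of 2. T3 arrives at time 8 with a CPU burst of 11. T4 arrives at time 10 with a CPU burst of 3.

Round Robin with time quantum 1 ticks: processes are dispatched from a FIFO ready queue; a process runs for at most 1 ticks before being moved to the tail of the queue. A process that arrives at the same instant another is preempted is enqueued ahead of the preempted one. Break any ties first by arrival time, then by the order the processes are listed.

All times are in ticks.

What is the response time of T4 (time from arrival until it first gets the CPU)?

Gantt: | T1 0-4 | T2 4-5 | T1 5-6 | T2 6-7 | T1 7-8 | T3 8-9 | T1 9-10 | T3 10-11 | T4 11-12 | T1 12-13 | T3 13-14 | T4 14-15 | T1 15-16 | T3 16-17 | T4 17-18 | T3 18-25 |
Completion: T1=16  T2=7  T3=25  T4=18
Turnaround (C−A): T1=16  T2=3  T3=17  T4=8
Response(T4) = first start − arrival = 11 − 10 = 1

1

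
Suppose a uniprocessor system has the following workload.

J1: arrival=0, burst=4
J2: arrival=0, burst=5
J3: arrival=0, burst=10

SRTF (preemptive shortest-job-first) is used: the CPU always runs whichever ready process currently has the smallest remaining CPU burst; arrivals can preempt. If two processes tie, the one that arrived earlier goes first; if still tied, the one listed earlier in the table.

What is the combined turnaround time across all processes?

Schedule: | J1 0-4 | J2 4-9 | J3 9-19 |
Completion: J1=4  J2=9  J3=19
Turnaround (C−A): J1=4  J2=9  J3=19
Turnaround = completion − arrival: J1=4, J2=9, J3=19
Total turnaround = 4 + 9 + 19 = 32

32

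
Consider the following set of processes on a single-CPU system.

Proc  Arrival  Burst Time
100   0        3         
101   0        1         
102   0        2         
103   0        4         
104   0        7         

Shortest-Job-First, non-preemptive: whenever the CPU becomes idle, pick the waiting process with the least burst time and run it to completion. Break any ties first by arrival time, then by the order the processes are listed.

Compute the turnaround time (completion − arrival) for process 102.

Gantt: | 101 0-1 | 102 1-3 | 100 3-6 | 103 6-10 | 104 10-17 |
Completion: 100=6  101=1  102=3  103=10  104=17
Turnaround (C−A): 100=6  101=1  102=3  103=10  104=17
Turnaround(102) = completion − arrival = 3 − 0 = 3

3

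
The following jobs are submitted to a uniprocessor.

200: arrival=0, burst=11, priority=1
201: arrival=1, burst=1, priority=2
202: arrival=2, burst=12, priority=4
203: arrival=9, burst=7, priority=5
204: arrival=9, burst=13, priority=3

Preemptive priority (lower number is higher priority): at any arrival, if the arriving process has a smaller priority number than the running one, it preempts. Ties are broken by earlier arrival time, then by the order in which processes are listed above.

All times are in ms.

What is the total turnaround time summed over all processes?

Gantt: | 200 0-11 | 201 11-12 | 204 12-25 | 202 25-37 | 203 37-44 |
Completion: 200=11  201=12  202=37  203=44  204=25
Turnaround (C−A): 200=11  201=11  202=35  203=35  204=16
Turnaround = completion − arrival: 200=11, 201=11, 202=35, 203=35, 204=16
Total turnaround = 11 + 11 + 35 + 35 + 16 = 108

108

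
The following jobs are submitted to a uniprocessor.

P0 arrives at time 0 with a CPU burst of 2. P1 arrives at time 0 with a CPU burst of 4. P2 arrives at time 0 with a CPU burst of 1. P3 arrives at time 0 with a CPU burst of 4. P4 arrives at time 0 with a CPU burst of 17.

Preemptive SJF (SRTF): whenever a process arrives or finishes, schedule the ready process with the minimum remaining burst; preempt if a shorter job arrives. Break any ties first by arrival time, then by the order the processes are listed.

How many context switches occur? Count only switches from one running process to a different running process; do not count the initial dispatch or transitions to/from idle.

Gantt: | P2 0-1 | P0 1-3 | P1 3-7 | P3 7-11 | P4 11-28 |
Completion: P0=3  P1=7  P2=1  P3=11  P4=28
Turnaround (C−A): P0=3  P1=7  P2=1  P3=11  P4=28

4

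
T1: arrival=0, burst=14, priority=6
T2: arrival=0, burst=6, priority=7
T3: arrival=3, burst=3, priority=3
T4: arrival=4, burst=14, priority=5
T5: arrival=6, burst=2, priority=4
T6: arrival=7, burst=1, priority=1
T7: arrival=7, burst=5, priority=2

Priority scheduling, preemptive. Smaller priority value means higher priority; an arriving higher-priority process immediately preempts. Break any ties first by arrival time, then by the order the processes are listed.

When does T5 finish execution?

Schedule: | T1 0-3 | T3 3-6 | T5 6-7 | T6 7-8 | T7 8-13 | T5 13-14 | T4 14-28 | T1 28-39 | T2 39-45 |
Completion: T1=39  T2=45  T3=6  T4=28  T5=14  T6=8  T7=13
Turnaround (C−A): T1=39  T2=45  T3=3  T4=24  T5=8  T6=1  T7=6

14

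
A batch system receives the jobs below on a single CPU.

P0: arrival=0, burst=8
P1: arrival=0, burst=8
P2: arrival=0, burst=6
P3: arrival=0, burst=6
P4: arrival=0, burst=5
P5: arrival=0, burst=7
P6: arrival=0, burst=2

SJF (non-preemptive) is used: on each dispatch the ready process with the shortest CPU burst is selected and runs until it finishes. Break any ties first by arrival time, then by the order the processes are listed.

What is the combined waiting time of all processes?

101

Gantt: | P6 0-2 | P4 2-7 | P2 7-13 | P3 13-19 | P5 19-26 | P0 26-34 | P1 34-42 |
Completion: P0=34  P1=42  P2=13  P3=19  P4=7  P5=26  P6=2
Turnaround (C−A): P0=34  P1=42  P2=13  P3=19  P4=7  P5=26  P6=2
Waiting = turnaround − burst: P0=26, P1=34, P2=7, P3=13, P4=2, P5=19, P6=0
Total waiting = 26 + 34 + 7 + 13 + 2 + 19 + 0 = 101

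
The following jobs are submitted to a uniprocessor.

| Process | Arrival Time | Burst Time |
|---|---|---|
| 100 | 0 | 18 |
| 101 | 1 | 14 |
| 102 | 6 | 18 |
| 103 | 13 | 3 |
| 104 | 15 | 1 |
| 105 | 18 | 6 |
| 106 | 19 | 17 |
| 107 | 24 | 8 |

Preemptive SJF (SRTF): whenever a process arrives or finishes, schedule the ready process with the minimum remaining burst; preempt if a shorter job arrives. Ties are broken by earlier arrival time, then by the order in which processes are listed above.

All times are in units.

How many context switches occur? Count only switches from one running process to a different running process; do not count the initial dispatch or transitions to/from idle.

8

Gantt: | 100 0-1 | 101 1-15 | 104 15-16 | 103 16-19 | 105 19-25 | 107 25-33 | 100 33-50 | 106 50-67 | 102 67-85 |
Completion: 100=50  101=15  102=85  103=19  104=16  105=25  106=67  107=33
Turnaround (C−A): 100=50  101=14  102=79  103=6  104=1  105=7  106=48  107=9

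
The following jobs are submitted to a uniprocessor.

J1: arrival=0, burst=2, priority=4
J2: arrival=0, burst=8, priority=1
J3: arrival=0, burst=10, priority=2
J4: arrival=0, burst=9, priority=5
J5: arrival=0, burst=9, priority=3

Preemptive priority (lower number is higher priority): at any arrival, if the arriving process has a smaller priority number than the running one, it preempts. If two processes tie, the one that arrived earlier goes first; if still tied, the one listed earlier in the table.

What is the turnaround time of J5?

27

Timeline: | J2 0-8 | J3 8-18 | J5 18-27 | J1 27-29 | J4 29-38 |
Completion: J1=29  J2=8  J3=18  J4=38  J5=27
Turnaround(J5) = completion − arrival = 27 − 0 = 27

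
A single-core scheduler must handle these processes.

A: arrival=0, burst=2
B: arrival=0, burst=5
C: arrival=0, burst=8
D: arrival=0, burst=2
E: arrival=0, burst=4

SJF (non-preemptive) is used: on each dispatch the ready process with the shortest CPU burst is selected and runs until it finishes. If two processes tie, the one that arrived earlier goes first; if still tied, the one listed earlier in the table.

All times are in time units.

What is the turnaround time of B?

Gantt: | A 0-2 | D 2-4 | E 4-8 | B 8-13 | C 13-21 |
Completion: A=2  B=13  C=21  D=4  E=8
Turnaround (C−A): A=2  B=13  C=21  D=4  E=8
Turnaround(B) = completion − arrival = 13 − 0 = 13

13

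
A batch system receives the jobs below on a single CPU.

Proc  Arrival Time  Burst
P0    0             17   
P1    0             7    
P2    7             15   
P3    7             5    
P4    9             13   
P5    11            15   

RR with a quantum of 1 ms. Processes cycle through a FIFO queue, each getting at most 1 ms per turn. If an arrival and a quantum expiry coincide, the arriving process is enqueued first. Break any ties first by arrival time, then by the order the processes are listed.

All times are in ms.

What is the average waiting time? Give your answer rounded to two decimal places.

37.50

Timeline: | P0 0-1 | P1 1-2 | P0 2-3 | P1 3-4 | P0 4-5 | P1 5-6 | P0 6-7 | P1 7-8 | P2 8-9 | P3 9-10 | P0 10-11 | P1 11-12 | P4 12-13 | P2 13-14 | P3 14-15 | P5 15-16 | P0 16-17 | P1 17-18 | P4 18-19 | P2 19-20 | P3 20-21 | P5 21-22 | P0 22-23 | P1 23-24 | P4 24-25 | P2 25-26 | P3 26-27 | P5 27-28 | P0 28-29 | P4 29-30 | P2 30-31 | P3 31-32 | P5 32-33 | P0 33-34 | P4 34-35 | P2 35-36 | P5 36-37 | P0 37-38 | P4 38-39 | P2 39-40 | P5 40-41 | P0 41-42 | P4 42-43 | P2 43-44 | P5 44-45 | P0 45-46 | P4 46-47 | P2 47-48 | P5 48-49 | P0 49-50 | P4 50-51 | P2 51-52 | P5 52-53 | P0 53-54 | P4 54-55 | P2 55-56 | P5 56-57 | P0 57-58 | P4 58-59 | P2 59-60 | P5 60-61 | P0 61-62 | P4 62-63 | P2 63-64 | P5 64-65 | P0 65-66 | P4 66-67 | P2 67-68 | P5 68-69 | P2 69-70 | P5 70-72 |
Completion: P0=66  P1=24  P2=70  P3=32  P4=67  P5=72
Turnaround (C−A): P0=66  P1=24  P2=63  P3=25  P4=58  P5=61
Waiting times: P0=49, P1=17, P2=48, P3=20, P4=45, P5=46
Average waiting = (49+17+48+20+45+46) / 6 = 225/6 = 37.50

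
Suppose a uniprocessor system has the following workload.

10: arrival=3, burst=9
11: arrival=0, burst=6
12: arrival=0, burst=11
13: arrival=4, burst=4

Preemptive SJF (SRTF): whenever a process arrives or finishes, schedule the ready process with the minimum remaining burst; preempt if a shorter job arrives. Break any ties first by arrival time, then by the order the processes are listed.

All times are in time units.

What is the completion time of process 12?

30

Schedule: | 11 0-6 | 13 6-10 | 10 10-19 | 12 19-30 |
Completion: 10=19  11=6  12=30  13=10
Turnaround (C−A): 10=16  11=6  12=30  13=6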